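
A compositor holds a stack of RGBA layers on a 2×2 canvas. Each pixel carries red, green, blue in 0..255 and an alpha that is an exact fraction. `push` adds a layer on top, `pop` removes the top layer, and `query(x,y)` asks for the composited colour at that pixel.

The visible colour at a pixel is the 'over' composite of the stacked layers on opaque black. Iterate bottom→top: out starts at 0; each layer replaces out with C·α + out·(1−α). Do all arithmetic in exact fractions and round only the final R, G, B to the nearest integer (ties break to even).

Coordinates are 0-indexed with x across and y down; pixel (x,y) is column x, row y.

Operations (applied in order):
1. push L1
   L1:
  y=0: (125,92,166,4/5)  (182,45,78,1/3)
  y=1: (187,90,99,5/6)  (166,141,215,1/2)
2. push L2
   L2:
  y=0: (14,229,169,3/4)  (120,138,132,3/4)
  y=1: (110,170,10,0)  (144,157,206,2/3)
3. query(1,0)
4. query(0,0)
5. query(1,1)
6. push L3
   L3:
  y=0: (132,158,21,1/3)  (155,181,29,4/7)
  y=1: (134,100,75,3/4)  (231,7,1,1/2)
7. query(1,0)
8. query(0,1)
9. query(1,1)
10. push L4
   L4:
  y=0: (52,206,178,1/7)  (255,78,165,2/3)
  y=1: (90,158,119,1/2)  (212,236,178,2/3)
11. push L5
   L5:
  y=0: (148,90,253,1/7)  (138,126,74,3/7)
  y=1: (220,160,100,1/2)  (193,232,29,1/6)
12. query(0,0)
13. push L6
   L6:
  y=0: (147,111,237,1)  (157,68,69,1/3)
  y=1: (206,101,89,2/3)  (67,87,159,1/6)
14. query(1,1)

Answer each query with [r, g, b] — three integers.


query (1,0) [L1,L2] — begin 0,0,0
L1 α=1/3: [182/3, 15, 26]
L2 α=3/4: [631/6, 429/4, 211/2]
→ [105, 107, 106]

at x=0,y=0 over L1,L2:
L1 α=4/5: [100, 368/5, 664/5]
L2 α=3/4: [71/2, 3803/20, 3199/20]
= [36, 190, 160]

at x=1,y=1 over L1,L2:
L1 α=1/2: [83, 141/2, 215/2]
L2 α=2/3: [371/3, 769/6, 1039/6]
→ [124, 128, 173]

at x=1,y=0 over L1,L2,L3:
after L1 α=1/3: [182/3, 15, 26]
after L2 α=3/4: [631/6, 429/4, 211/2]
after L3 α=4/7: [1871/14, 4183/28, 865/14]
→ [134, 149, 62]

at x=0,y=1 over L1,L2,L3:
L1 α=5/6: [935/6, 75, 165/2]
L2 α=0: [935/6, 75, 165/2]
L3 α=3/4: [3347/24, 375/4, 615/8]
= [139, 94, 77]

at x=1,y=1 over L1,L2,L3:
L1 α=1/2: [83, 141/2, 215/2]
L2 α=2/3: [371/3, 769/6, 1039/6]
L3 α=1/2: [532/3, 811/12, 1045/12]
→ [177, 68, 87]

at x=0,y=0 over L1,L2,L3,L4,L5:
+L1 (α=4/5) → [100, 368/5, 664/5]
+L2 (α=3/4) → [71/2, 3803/20, 3199/20]
+L3 (α=1/3) → [203/3, 5383/30, 3409/30]
+L4 (α=1/7) → [458/7, 6413/35, 4299/35]
+L5 (α=1/7) → [3784/49, 41628/245, 34649/245]
→ [77, 170, 141]

(1,1) stack=L1,L2,L3,L4,L5,L6; from [0,0,0]:
after L1 α=1/2: [83, 141/2, 215/2]
after L2 α=2/3: [371/3, 769/6, 1039/6]
after L3 α=1/2: [532/3, 811/12, 1045/12]
after L4 α=2/3: [1804/9, 6475/36, 5317/36]
after L5 α=1/6: [10757/54, 40727/216, 27629/216]
after L6 α=1/6: [57403/324, 222427/1296, 172489/1296]
→ [177, 172, 133]


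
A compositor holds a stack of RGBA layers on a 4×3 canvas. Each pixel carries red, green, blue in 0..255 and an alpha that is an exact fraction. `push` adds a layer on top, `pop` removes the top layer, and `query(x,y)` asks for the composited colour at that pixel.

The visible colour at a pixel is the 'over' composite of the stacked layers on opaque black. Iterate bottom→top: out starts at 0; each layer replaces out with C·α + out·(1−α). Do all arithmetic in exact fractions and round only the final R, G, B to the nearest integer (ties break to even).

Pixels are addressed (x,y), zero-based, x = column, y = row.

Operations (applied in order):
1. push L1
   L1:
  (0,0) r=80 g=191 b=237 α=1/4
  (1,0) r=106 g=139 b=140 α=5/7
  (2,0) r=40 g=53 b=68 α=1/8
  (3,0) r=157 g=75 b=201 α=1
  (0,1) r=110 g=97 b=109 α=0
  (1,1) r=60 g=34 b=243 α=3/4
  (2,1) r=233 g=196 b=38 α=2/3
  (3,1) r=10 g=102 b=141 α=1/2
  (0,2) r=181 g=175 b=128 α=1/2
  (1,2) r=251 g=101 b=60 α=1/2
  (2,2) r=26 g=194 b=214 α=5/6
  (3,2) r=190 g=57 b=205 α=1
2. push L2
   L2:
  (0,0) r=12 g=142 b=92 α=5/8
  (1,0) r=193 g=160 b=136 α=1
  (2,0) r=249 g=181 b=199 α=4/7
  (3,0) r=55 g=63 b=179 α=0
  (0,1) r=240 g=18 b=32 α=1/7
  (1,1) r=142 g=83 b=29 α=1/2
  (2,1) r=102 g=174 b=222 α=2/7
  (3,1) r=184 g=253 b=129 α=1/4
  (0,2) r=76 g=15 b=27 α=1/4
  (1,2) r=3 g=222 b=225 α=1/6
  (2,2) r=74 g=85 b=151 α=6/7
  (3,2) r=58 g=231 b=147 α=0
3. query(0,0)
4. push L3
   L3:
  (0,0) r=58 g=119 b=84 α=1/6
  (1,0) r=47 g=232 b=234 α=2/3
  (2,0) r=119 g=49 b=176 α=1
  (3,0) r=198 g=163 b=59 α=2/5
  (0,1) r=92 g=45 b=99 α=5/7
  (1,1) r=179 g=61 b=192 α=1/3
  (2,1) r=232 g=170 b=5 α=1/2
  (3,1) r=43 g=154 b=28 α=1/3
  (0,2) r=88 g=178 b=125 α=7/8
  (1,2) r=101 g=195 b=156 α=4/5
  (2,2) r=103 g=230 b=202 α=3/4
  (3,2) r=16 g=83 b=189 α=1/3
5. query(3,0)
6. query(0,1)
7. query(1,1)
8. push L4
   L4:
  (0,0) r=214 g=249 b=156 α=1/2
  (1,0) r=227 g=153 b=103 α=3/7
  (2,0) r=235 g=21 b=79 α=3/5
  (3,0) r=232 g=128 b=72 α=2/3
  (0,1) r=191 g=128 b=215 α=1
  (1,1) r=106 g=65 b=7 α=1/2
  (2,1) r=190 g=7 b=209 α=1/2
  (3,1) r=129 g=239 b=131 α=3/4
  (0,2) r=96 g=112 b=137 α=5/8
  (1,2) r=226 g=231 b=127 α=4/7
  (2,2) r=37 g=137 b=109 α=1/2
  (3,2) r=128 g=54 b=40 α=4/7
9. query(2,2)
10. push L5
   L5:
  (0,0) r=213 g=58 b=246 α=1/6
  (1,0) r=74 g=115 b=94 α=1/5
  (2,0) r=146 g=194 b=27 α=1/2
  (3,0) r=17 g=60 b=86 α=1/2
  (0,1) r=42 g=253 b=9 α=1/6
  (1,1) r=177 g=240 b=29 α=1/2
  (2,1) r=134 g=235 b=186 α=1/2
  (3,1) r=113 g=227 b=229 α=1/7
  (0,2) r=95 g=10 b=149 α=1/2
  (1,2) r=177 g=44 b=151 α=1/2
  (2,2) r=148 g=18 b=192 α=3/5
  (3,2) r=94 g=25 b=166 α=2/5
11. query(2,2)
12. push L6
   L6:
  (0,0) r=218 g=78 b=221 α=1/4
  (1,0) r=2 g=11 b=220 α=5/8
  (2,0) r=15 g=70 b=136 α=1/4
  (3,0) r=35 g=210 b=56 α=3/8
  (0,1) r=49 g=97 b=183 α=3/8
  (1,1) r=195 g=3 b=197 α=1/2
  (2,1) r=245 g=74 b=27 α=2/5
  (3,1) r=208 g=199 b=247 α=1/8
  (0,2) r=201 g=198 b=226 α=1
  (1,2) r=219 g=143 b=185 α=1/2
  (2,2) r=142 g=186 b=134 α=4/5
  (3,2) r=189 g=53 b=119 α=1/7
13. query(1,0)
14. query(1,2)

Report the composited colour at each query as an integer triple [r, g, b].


at x=0,y=0 over L1,L2:
L1 α=1/4: [20, 191/4, 237/4]
L2 α=5/8: [15, 3413/32, 2551/32]
→ [15, 107, 80]

at x=3,y=0 over L1,L2,L3:
after L1 α=1: [157, 75, 201]
after L2 α=0: [157, 75, 201]
after L3 α=2/5: [867/5, 551/5, 721/5]
→ [173, 110, 144]

(0,1) stack=L1,L2,L3; from [0,0,0]:
L1 α=0: [0, 0, 0]
L2 α=1/7: [240/7, 18/7, 32/7]
L3 α=5/7: [3700/49, 1611/49, 3529/49]
= [76, 33, 72]

(1,1) stack=L1,L2,L3; from [0,0,0]:
+L1 (α=3/4) → [45, 51/2, 729/4]
+L2 (α=1/2) → [187/2, 217/4, 845/8]
+L3 (α=1/3) → [122, 113/2, 1613/12]
= [122, 56, 134]

query (2,2) [L1,L2,L3,L4] — begin 0,0,0
after L1 α=5/6: [65/3, 485/3, 535/3]
after L2 α=6/7: [1397/21, 2015/21, 3253/21]
after L3 α=3/4: [3943/42, 16505/84, 15979/84]
after L4 α=1/2: [5497/84, 28013/168, 25135/168]
rounded: [65, 167, 150]

(2,2) stack=L1,L2,L3,L4,L5; from [0,0,0]:
+L1 (α=5/6) → [65/3, 485/3, 535/3]
+L2 (α=6/7) → [1397/21, 2015/21, 3253/21]
+L3 (α=3/4) → [3943/42, 16505/84, 15979/84]
+L4 (α=1/2) → [5497/84, 28013/168, 25135/168]
+L5 (α=3/5) → [4829/42, 32549/420, 73519/420]
rounded: [115, 77, 175]

query (1,0) [L1,L2,L3,L4,L5,L6] — begin 0,0,0
L1 α=5/7: [530/7, 695/7, 100]
L2 α=1: [193, 160, 136]
L3 α=2/3: [287/3, 208, 604/3]
L4 α=3/7: [3191/21, 1291/7, 3343/21]
L5 α=1/5: [14318/105, 5969/35, 15346/105]
L6 α=5/8: [3667/70, 2479/35, 26923/140]
= [52, 71, 192]

query (1,2) [L1,L2,L3,L4,L5,L6] — begin 0,0,0
after L1 α=1/2: [251/2, 101/2, 30]
after L2 α=1/6: [1261/12, 949/12, 125/2]
after L3 α=4/5: [6109/60, 10309/60, 1373/10]
after L4 α=4/7: [24189/140, 28789/140, 9199/70]
after L5 α=1/2: [48969/280, 34949/280, 19769/140]
after L6 α=1/2: [110289/560, 74989/560, 45669/280]
= [197, 134, 163]


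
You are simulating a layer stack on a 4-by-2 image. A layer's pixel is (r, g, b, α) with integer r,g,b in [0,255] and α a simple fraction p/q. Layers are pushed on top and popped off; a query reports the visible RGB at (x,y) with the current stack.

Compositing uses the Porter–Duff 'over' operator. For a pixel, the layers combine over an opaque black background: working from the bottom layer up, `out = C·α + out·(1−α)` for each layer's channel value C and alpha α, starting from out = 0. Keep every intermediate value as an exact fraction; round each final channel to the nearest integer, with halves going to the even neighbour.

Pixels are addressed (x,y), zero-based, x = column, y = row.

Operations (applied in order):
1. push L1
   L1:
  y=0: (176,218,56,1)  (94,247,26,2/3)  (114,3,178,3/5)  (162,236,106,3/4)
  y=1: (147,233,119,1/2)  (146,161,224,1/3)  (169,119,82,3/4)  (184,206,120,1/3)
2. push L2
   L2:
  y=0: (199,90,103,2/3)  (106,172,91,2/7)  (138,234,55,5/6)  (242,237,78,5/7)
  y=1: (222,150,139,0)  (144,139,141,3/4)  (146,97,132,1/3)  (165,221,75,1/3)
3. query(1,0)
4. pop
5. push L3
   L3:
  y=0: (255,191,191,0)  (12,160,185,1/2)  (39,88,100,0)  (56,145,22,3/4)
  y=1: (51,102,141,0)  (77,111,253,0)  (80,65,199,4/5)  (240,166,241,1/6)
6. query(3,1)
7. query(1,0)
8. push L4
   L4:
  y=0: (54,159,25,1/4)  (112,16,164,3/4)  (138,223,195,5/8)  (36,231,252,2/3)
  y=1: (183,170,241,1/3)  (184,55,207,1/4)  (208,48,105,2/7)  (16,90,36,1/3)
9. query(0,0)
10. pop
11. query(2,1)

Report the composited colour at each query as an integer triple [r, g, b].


query (1,0) [L1,L2] — begin 0,0,0
+L1 (α=2/3) → [188/3, 494/3, 52/3]
+L2 (α=2/7) → [1576/21, 3502/21, 806/21]
→ [75, 167, 38]

query (3,1) [L1,L3] — begin 0,0,0
L1 α=1/3: [184/3, 206/3, 40]
L3 α=1/6: [820/9, 764/9, 147/2]
= [91, 85, 74]

query (1,0) [L1,L3] — begin 0,0,0
after L1 α=2/3: [188/3, 494/3, 52/3]
after L3 α=1/2: [112/3, 487/3, 607/6]
= [37, 162, 101]

at x=0,y=0 over L1,L3,L4:
L1 α=1: [176, 218, 56]
L3 α=0: [176, 218, 56]
L4 α=1/4: [291/2, 813/4, 193/4]
→ [146, 203, 48]

query (2,1) [L1,L3] — begin 0,0,0
L1 α=3/4: [507/4, 357/4, 123/2]
L3 α=4/5: [1787/20, 1397/20, 343/2]
rounded: [89, 70, 172]


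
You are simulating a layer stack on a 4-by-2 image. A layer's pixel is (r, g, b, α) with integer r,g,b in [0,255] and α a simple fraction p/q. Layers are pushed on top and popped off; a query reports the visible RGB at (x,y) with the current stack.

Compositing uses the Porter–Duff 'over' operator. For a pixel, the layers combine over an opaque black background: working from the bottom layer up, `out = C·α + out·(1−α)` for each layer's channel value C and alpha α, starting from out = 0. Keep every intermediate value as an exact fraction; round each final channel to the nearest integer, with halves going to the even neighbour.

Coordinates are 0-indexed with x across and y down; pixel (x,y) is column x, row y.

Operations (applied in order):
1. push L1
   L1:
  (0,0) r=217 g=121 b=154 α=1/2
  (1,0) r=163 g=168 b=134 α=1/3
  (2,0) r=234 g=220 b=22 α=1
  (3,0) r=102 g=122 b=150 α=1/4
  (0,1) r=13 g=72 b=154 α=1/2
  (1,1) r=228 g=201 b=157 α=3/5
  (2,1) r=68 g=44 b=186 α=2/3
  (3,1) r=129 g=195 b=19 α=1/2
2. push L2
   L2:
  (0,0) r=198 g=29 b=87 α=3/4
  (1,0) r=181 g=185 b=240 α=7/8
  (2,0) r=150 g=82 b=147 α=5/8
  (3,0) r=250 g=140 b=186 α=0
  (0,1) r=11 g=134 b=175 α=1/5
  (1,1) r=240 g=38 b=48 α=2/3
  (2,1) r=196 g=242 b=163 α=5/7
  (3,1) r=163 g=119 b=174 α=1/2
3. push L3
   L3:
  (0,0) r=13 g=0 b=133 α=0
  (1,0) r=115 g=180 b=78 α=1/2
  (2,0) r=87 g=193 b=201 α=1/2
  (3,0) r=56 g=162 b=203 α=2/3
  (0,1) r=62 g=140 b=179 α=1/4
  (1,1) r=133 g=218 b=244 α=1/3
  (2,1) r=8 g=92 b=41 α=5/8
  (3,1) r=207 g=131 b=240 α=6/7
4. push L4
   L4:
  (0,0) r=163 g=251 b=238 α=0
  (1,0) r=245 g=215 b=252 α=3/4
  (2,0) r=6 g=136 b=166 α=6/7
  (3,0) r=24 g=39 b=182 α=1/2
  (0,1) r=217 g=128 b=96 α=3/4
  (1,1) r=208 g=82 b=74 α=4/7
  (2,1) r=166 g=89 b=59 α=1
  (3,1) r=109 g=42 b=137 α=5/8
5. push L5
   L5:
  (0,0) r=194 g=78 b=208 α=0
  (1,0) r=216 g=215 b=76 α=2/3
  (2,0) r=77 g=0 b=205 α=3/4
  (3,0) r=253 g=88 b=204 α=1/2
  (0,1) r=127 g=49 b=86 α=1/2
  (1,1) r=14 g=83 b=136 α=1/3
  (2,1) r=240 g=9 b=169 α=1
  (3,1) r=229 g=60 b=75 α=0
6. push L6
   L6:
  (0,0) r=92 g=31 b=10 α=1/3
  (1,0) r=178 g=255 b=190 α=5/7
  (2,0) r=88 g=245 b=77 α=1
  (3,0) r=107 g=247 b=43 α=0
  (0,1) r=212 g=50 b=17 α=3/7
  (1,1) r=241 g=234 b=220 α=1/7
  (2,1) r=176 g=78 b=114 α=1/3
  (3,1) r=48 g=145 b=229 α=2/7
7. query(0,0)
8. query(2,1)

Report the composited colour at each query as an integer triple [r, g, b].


at x=0,y=0 over L1,L2,L3,L4,L5,L6:
L1 α=1/2: [217/2, 121/2, 77]
L2 α=3/4: [1405/8, 295/8, 169/2]
L3 α=0: [1405/8, 295/8, 169/2]
L4 α=0: [1405/8, 295/8, 169/2]
L5 α=0: [1405/8, 295/8, 169/2]
L6 α=1/3: [591/4, 419/12, 179/3]
= [148, 35, 60]

at x=2,y=1 over L1,L2,L3,L4,L5,L6:
after L1 α=2/3: [136/3, 88/3, 124]
after L2 α=5/7: [3212/21, 3806/21, 1063/7]
after L3 α=5/8: [873/14, 3513/28, 578/7]
after L4 α=1: [166, 89, 59]
after L5 α=1: [240, 9, 169]
after L6 α=1/3: [656/3, 32, 452/3]
→ [219, 32, 151]


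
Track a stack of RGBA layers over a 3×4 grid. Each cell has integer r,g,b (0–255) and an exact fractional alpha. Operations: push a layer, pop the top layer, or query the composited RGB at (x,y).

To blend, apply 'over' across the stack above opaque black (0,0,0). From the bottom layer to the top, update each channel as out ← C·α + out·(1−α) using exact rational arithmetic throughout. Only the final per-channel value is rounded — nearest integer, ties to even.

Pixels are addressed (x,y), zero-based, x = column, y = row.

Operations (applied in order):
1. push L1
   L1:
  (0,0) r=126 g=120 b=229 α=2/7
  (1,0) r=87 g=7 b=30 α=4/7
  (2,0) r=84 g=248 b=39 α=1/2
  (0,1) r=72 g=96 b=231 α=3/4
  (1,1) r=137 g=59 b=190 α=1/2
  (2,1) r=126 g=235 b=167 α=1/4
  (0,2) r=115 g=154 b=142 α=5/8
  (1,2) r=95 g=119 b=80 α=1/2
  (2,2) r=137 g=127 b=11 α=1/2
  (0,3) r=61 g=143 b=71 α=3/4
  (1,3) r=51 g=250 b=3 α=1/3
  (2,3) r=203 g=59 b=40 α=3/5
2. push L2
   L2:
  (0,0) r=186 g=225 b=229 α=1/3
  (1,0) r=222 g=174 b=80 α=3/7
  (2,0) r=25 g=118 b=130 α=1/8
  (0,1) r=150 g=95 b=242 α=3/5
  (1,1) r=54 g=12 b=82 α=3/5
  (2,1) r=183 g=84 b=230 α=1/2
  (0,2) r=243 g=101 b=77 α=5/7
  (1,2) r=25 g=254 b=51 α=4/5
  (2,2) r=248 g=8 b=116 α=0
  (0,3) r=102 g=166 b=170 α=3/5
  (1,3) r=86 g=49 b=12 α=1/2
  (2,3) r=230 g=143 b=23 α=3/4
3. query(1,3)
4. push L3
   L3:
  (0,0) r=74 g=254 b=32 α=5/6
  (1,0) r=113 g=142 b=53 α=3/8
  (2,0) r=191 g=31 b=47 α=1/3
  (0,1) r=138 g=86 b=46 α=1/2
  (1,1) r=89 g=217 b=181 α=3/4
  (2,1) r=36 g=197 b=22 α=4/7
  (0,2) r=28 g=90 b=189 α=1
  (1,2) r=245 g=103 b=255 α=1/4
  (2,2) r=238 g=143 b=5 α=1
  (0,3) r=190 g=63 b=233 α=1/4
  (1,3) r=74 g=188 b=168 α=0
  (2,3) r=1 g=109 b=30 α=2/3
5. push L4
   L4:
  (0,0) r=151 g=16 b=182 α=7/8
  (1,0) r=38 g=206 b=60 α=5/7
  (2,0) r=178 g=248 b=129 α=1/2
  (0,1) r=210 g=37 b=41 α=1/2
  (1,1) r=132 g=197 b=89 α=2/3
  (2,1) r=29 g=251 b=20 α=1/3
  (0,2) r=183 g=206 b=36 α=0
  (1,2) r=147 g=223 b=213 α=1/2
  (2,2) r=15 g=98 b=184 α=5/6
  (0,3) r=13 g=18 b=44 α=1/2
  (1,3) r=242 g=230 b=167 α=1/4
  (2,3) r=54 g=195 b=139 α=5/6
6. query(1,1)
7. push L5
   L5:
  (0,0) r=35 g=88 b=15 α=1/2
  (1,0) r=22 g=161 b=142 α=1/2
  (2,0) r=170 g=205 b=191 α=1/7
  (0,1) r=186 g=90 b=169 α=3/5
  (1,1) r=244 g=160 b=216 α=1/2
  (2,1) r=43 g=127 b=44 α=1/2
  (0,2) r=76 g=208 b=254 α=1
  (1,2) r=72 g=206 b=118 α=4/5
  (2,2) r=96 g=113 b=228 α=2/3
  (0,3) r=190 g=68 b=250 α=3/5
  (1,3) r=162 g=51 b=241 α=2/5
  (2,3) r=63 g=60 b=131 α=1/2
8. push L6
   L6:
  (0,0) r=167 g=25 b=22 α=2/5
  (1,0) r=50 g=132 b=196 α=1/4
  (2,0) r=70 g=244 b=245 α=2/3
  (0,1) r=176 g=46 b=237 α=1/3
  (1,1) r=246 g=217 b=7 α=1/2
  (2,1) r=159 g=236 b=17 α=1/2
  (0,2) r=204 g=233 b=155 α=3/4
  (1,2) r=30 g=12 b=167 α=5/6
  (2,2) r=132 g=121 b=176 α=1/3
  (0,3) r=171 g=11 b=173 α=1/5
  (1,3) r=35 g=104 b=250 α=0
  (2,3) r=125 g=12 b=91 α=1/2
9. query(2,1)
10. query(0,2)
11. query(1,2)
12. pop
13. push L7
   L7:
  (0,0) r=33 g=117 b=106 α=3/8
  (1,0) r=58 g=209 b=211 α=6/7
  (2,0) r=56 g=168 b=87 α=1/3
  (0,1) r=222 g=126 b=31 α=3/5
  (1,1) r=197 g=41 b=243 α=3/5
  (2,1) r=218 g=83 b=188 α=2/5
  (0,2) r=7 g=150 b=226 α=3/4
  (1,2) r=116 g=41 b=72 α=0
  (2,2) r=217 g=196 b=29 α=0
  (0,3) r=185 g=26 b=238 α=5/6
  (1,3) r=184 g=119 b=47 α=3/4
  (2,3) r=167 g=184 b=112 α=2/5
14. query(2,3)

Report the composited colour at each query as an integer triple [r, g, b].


query (1,3) [L1,L2] — begin 0,0,0
+L1 (α=1/3) → [17, 250/3, 1]
+L2 (α=1/2) → [103/2, 397/6, 13/2]
→ [52, 66, 6]

(1,1) stack=L1,L2,L3,L4; from [0,0,0]:
after L1 α=1/2: [137/2, 59/2, 95]
after L2 α=3/5: [299/5, 19, 436/5]
after L3 α=3/4: [817/10, 335/2, 3151/20]
after L4 α=2/3: [3457/30, 1123/6, 2237/20]
→ [115, 187, 112]

at x=2,y=1 over L1,L2,L3,L4,L5,L6:
+L1 (α=1/4) → [63/2, 235/4, 167/4]
+L2 (α=1/2) → [429/4, 571/8, 1087/8]
+L3 (α=4/7) → [1863/28, 8017/56, 3965/56]
+L4 (α=1/3) → [2269/42, 5015/28, 4525/84]
+L5 (α=1/2) → [4075/84, 8571/56, 8221/168]
+L6 (α=1/2) → [17431/168, 21787/112, 11077/336]
→ [104, 195, 33]

query (0,2) [L1,L2,L3,L4,L5,L6] — begin 0,0,0
after L1 α=5/8: [575/8, 385/4, 355/4]
after L2 α=5/7: [5435/28, 1395/14, 1125/14]
after L3 α=1: [28, 90, 189]
after L4 α=0: [28, 90, 189]
after L5 α=1: [76, 208, 254]
after L6 α=3/4: [172, 907/4, 719/4]
= [172, 227, 180]

(1,2) stack=L1,L2,L3,L4,L5,L6; from [0,0,0]:
+L1 (α=1/2) → [95/2, 119/2, 40]
+L2 (α=4/5) → [59/2, 2151/10, 244/5]
+L3 (α=1/4) → [667/8, 7483/40, 2007/20]
+L4 (α=1/2) → [1843/16, 16403/80, 6267/40]
+L5 (α=4/5) → [6451/80, 82323/400, 25147/200]
+L6 (α=5/6) → [18451/480, 35441/800, 64049/400]
rounded: [38, 44, 160]

at x=2,y=3 over L1,L2,L3,L4,L5,L7:
after L1 α=3/5: [609/5, 177/5, 24]
after L2 α=3/4: [4059/20, 1161/10, 93/4]
after L3 α=2/3: [4099/60, 3341/30, 111/4]
after L4 α=5/6: [20299/360, 32591/180, 2891/24]
after L5 α=1/2: [42979/720, 43391/360, 6035/48]
after L7 α=2/5: [123139/1200, 87551/600, 9619/80]
rounded: [103, 146, 120]


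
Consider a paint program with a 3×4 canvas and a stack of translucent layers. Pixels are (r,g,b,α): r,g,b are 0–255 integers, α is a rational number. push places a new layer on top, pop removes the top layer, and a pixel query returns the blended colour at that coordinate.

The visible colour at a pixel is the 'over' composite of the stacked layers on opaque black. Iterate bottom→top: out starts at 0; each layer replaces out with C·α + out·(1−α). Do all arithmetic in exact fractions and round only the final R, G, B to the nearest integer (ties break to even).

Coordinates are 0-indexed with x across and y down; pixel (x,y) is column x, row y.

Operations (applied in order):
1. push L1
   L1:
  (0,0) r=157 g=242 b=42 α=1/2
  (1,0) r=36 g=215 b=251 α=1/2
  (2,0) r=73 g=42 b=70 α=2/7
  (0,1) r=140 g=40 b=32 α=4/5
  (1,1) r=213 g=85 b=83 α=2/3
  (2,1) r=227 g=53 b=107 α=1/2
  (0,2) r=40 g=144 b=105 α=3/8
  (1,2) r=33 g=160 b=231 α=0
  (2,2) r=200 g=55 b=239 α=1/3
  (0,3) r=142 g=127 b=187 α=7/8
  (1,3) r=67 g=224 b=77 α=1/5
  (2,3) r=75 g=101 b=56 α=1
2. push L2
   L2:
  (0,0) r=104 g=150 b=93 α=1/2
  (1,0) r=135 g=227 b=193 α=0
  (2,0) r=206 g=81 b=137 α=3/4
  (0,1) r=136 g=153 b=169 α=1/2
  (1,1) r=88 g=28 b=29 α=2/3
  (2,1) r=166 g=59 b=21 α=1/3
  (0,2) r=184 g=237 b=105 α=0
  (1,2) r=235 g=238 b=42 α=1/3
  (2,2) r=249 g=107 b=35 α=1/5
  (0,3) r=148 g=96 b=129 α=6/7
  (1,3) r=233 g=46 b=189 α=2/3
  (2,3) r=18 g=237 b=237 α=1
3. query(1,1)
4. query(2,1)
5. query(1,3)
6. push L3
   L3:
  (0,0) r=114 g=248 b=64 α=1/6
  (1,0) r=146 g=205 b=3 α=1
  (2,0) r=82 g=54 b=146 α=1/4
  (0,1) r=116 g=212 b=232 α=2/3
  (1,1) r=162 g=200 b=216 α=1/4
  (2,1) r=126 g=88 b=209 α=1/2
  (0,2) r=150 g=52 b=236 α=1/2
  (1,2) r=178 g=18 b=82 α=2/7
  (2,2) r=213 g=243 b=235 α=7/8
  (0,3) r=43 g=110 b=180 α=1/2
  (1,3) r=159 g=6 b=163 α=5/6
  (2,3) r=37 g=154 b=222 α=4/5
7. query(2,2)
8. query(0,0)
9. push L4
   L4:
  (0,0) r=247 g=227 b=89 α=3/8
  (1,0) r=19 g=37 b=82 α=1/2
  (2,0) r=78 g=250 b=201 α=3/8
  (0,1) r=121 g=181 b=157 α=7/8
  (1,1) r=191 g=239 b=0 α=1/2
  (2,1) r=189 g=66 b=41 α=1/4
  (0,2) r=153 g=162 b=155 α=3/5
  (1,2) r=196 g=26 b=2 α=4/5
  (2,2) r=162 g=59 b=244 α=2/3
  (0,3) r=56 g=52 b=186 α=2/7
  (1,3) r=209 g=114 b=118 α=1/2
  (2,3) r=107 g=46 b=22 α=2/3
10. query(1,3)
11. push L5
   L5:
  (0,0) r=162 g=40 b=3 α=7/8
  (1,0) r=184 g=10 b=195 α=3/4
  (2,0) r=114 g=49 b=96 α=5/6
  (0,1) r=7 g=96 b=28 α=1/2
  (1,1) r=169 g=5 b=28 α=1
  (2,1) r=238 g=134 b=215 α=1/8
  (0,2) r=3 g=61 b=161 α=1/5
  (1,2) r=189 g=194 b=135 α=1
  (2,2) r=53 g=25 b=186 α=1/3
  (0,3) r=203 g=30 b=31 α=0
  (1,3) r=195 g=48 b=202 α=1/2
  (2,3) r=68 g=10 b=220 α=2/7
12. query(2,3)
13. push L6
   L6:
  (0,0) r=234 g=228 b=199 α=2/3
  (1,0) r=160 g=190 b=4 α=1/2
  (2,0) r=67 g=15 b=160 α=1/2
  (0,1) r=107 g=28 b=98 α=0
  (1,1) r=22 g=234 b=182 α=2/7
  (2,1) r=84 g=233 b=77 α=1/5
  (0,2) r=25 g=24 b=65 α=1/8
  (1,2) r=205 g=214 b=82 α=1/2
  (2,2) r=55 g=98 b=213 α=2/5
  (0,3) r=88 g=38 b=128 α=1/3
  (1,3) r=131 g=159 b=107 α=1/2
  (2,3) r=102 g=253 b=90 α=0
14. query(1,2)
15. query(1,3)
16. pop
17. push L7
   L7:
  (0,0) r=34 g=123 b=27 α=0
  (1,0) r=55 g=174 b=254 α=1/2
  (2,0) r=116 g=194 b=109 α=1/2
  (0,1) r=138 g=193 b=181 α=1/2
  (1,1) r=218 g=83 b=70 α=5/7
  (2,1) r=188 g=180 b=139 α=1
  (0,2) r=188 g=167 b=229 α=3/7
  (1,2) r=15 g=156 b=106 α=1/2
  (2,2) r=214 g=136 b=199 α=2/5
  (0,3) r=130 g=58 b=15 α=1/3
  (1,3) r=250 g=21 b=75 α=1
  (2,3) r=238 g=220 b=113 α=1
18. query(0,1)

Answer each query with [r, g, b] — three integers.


at x=1,y=1 over L1,L2:
+L1 (α=2/3) → [142, 170/3, 166/3]
+L2 (α=2/3) → [106, 338/9, 340/9]
= [106, 38, 38]

(2,1) stack=L1,L2; from [0,0,0]:
+L1 (α=1/2) → [227/2, 53/2, 107/2]
+L2 (α=1/3) → [131, 112/3, 128/3]
→ [131, 37, 43]

at x=1,y=3 over L1,L2:
L1 α=1/5: [67/5, 224/5, 77/5]
L2 α=2/3: [799/5, 228/5, 1967/15]
= [160, 46, 131]

(2,2) stack=L1,L2,L3; from [0,0,0]:
+L1 (α=1/3) → [200/3, 55/3, 239/3]
+L2 (α=1/5) → [1547/15, 541/15, 1061/15]
+L3 (α=7/8) → [2989/15, 3257/15, 3217/15]
rounded: [199, 217, 214]

at x=0,y=0 over L1,L2,L3:
+L1 (α=1/2) → [157/2, 121, 21]
+L2 (α=1/2) → [365/4, 271/2, 57]
+L3 (α=1/6) → [2281/24, 617/4, 349/6]
→ [95, 154, 58]

(1,3) stack=L1,L2,L3,L4; from [0,0,0]:
+L1 (α=1/5) → [67/5, 224/5, 77/5]
+L2 (α=2/3) → [799/5, 228/5, 1967/15]
+L3 (α=5/6) → [2387/15, 63/5, 7096/45]
+L4 (α=1/2) → [2761/15, 633/10, 6203/45]
= [184, 63, 138]

(2,3) stack=L1,L2,L3,L4,L5; from [0,0,0]:
after L1 α=1: [75, 101, 56]
after L2 α=1: [18, 237, 237]
after L3 α=4/5: [166/5, 853/5, 225]
after L4 α=2/3: [412/5, 1313/15, 269/3]
after L5 α=2/7: [548/7, 1373/21, 2665/21]
→ [78, 65, 127]

at x=1,y=2 over L1,L2,L3,L4,L5,L6:
+L1 (α=0) → [0, 0, 0]
+L2 (α=1/3) → [235/3, 238/3, 14]
+L3 (α=2/7) → [2243/21, 1298/21, 234/7]
+L4 (α=4/5) → [18707/105, 3482/105, 58/7]
+L5 (α=1) → [189, 194, 135]
+L6 (α=1/2) → [197, 204, 217/2]
= [197, 204, 108]

(1,3) stack=L1,L2,L3,L4,L5,L6; from [0,0,0]:
L1 α=1/5: [67/5, 224/5, 77/5]
L2 α=2/3: [799/5, 228/5, 1967/15]
L3 α=5/6: [2387/15, 63/5, 7096/45]
L4 α=1/2: [2761/15, 633/10, 6203/45]
L5 α=1/2: [2843/15, 1113/20, 15293/90]
L6 α=1/2: [2404/15, 4293/40, 24923/180]
= [160, 107, 138]

(0,1) stack=L1,L2,L3,L4,L5,L7; from [0,0,0]:
L1 α=4/5: [112, 32, 128/5]
L2 α=1/2: [124, 185/2, 973/10]
L3 α=2/3: [356/3, 1033/6, 1871/10]
L4 α=7/8: [2897/24, 8635/48, 12861/80]
L5 α=1/2: [3065/48, 13243/96, 15101/160]
L7 α=1/2: [9689/96, 31771/192, 44061/320]
= [101, 165, 138]


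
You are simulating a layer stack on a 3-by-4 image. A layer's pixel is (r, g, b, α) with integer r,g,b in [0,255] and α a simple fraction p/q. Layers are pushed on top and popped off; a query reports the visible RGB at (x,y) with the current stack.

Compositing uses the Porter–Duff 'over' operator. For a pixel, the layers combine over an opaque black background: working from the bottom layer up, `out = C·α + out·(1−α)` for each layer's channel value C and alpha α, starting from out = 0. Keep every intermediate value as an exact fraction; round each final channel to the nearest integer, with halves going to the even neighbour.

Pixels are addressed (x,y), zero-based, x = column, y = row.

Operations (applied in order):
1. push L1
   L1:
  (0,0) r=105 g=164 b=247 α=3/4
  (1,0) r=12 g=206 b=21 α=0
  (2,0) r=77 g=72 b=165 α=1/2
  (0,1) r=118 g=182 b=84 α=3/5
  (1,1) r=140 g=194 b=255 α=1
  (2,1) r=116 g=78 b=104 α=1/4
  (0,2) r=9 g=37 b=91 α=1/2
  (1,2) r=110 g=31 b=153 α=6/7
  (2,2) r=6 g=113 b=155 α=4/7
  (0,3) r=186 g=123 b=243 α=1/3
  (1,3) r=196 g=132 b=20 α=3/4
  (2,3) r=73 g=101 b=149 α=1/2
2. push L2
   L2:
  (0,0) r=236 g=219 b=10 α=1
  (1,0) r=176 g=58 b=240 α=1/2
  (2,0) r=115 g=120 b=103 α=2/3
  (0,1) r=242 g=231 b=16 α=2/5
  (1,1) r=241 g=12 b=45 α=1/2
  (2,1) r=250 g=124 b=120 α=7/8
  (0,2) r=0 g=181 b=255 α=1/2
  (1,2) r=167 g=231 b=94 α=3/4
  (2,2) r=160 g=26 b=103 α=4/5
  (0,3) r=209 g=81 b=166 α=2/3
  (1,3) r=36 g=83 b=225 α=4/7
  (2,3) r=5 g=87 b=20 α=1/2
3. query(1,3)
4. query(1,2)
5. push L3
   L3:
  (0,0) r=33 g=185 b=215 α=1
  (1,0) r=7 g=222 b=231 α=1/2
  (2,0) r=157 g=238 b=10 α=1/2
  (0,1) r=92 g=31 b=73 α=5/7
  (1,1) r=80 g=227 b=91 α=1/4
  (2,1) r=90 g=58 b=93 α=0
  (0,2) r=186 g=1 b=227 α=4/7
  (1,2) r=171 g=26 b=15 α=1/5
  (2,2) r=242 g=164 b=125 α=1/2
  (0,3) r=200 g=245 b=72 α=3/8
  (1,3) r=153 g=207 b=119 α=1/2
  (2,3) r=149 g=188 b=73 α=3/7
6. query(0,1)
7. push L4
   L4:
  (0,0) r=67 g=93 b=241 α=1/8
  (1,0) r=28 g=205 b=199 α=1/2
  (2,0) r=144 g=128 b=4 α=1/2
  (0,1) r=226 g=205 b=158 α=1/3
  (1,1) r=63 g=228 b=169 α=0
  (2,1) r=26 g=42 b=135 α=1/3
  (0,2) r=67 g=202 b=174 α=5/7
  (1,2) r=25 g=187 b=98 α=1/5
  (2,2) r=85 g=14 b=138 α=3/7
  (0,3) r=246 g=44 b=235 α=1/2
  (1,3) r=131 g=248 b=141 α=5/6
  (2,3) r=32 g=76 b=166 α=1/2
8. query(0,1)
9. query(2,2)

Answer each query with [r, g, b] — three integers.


at x=1,y=3 over L1,L2:
after L1 α=3/4: [147, 99, 15]
after L2 α=4/7: [585/7, 629/7, 135]
= [84, 90, 135]

(1,2) stack=L1,L2; from [0,0,0]:
L1 α=6/7: [660/7, 186/7, 918/7]
L2 α=3/4: [4167/28, 5037/28, 723/7]
= [149, 180, 103]

(0,1) stack=L1,L2,L3; from [0,0,0]:
after L1 α=3/5: [354/5, 546/5, 252/5]
after L2 α=2/5: [3482/25, 3948/25, 916/25]
after L3 α=5/7: [18464/175, 11771/175, 10957/175]
→ [106, 67, 63]

at x=0,y=1 over L1,L2,L3,L4:
+L1 (α=3/5) → [354/5, 546/5, 252/5]
+L2 (α=2/5) → [3482/25, 3948/25, 916/25]
+L3 (α=5/7) → [18464/175, 11771/175, 10957/175]
+L4 (α=1/3) → [76478/525, 59417/525, 49564/525]
rounded: [146, 113, 94]

(2,2) stack=L1,L2,L3,L4; from [0,0,0]:
after L1 α=4/7: [24/7, 452/7, 620/7]
after L2 α=4/5: [4504/35, 236/7, 3504/35]
after L3 α=1/2: [6487/35, 692/7, 7879/70]
after L4 α=3/7: [34873/245, 3062/49, 30248/245]
→ [142, 62, 123]


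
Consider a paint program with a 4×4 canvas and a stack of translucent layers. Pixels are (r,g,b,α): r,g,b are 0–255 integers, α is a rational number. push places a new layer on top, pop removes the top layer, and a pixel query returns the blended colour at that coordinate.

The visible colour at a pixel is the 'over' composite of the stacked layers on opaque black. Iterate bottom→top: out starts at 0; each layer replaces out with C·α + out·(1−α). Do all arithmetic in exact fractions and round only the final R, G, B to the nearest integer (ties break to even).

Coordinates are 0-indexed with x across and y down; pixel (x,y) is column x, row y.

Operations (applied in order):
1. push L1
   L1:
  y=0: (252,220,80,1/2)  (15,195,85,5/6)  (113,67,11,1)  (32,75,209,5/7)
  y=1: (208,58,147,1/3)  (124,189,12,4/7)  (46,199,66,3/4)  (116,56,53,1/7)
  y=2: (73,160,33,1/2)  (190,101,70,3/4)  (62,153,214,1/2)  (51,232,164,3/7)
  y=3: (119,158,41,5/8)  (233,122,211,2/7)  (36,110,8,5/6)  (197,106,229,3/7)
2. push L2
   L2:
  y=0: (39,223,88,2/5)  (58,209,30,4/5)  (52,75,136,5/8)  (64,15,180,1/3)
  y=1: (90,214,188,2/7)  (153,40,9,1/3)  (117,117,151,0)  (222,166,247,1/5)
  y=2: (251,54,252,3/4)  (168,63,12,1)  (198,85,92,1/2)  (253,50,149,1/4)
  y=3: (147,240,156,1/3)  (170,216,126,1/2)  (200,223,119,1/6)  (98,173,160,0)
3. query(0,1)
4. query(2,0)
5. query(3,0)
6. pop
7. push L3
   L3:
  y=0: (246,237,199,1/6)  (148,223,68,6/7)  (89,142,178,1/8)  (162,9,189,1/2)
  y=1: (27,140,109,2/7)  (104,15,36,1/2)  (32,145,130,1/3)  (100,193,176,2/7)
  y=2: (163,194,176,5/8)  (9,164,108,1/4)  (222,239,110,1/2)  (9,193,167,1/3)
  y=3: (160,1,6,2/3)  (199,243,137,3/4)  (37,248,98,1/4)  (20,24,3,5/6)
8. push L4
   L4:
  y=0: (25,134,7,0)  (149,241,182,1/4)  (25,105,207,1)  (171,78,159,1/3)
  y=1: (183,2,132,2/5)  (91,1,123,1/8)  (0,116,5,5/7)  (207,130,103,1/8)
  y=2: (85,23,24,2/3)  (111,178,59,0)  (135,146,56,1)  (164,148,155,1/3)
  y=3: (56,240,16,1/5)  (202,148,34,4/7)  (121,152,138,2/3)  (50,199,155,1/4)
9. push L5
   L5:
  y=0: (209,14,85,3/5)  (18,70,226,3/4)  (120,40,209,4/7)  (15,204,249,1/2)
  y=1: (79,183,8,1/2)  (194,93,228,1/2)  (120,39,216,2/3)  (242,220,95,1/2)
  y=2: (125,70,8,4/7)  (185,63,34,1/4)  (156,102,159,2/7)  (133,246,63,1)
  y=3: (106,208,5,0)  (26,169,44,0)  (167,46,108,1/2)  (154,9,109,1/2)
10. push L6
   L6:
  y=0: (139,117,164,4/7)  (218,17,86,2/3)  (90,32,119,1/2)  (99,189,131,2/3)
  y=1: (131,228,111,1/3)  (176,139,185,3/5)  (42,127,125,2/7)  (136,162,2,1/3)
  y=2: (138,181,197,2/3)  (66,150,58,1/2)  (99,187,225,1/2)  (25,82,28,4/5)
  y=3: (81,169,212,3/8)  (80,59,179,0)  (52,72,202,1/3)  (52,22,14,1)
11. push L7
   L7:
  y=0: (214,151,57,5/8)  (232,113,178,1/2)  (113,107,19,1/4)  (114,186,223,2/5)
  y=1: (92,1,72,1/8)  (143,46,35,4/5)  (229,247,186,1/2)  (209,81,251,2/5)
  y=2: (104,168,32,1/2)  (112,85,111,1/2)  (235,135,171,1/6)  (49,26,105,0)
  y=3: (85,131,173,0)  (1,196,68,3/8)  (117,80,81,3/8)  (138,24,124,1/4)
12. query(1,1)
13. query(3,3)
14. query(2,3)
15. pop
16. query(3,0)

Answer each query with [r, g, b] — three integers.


(0,1) stack=L1,L2; from [0,0,0]:
+L1 (α=1/3) → [208/3, 58/3, 49]
+L2 (α=2/7) → [1580/21, 1574/21, 621/7]
→ [75, 75, 89]

at x=2,y=0 over L1,L2:
+L1 (α=1) → [113, 67, 11]
+L2 (α=5/8) → [599/8, 72, 713/8]
→ [75, 72, 89]

at x=3,y=0 over L1,L2:
L1 α=5/7: [160/7, 375/7, 1045/7]
L2 α=1/3: [256/7, 285/7, 3350/21]
→ [37, 41, 160]

query (1,1) [L1,L3,L4,L5,L6,L7] — begin 0,0,0
after L1 α=4/7: [496/7, 108, 48/7]
after L3 α=1/2: [612/7, 123/2, 150/7]
after L4 α=1/8: [703/8, 863/16, 273/8]
after L5 α=1/2: [2255/16, 2351/32, 2097/16]
after L6 α=3/5: [6479/40, 9023/80, 6537/40]
after L7 α=4/5: [29359/200, 23743/400, 12137/200]
→ [147, 59, 61]

(3,3) stack=L1,L3,L4,L5,L6,L7; from [0,0,0]:
L1 α=3/7: [591/7, 318/7, 687/7]
L3 α=5/6: [1291/42, 193/7, 132/7]
L4 α=1/4: [1991/56, 493/7, 1481/28]
L5 α=1/2: [10615/112, 278/7, 4533/56]
L6 α=1: [52, 22, 14]
L7 α=1/4: [147/2, 45/2, 83/2]
= [74, 22, 42]

at x=2,y=3 over L1,L3,L4,L5,L6,L7:
after L1 α=5/6: [30, 275/3, 20/3]
after L3 α=1/4: [127/4, 523/4, 59/2]
after L4 α=2/3: [365/4, 1739/12, 611/6]
after L5 α=1/2: [1033/8, 2291/24, 1259/12]
after L6 α=1/3: [1241/12, 3155/36, 2471/18]
after L7 α=3/8: [10417/96, 24415/288, 16729/144]
rounded: [109, 85, 116]

query (3,0) [L1,L3,L4,L5,L6] — begin 0,0,0
after L1 α=5/7: [160/7, 375/7, 1045/7]
after L3 α=1/2: [647/7, 219/7, 1184/7]
after L4 α=1/3: [2491/21, 328/7, 3481/21]
after L5 α=1/2: [1403/21, 878/7, 4355/21]
after L6 α=2/3: [5561/63, 3524/21, 9857/63]
→ [88, 168, 156]


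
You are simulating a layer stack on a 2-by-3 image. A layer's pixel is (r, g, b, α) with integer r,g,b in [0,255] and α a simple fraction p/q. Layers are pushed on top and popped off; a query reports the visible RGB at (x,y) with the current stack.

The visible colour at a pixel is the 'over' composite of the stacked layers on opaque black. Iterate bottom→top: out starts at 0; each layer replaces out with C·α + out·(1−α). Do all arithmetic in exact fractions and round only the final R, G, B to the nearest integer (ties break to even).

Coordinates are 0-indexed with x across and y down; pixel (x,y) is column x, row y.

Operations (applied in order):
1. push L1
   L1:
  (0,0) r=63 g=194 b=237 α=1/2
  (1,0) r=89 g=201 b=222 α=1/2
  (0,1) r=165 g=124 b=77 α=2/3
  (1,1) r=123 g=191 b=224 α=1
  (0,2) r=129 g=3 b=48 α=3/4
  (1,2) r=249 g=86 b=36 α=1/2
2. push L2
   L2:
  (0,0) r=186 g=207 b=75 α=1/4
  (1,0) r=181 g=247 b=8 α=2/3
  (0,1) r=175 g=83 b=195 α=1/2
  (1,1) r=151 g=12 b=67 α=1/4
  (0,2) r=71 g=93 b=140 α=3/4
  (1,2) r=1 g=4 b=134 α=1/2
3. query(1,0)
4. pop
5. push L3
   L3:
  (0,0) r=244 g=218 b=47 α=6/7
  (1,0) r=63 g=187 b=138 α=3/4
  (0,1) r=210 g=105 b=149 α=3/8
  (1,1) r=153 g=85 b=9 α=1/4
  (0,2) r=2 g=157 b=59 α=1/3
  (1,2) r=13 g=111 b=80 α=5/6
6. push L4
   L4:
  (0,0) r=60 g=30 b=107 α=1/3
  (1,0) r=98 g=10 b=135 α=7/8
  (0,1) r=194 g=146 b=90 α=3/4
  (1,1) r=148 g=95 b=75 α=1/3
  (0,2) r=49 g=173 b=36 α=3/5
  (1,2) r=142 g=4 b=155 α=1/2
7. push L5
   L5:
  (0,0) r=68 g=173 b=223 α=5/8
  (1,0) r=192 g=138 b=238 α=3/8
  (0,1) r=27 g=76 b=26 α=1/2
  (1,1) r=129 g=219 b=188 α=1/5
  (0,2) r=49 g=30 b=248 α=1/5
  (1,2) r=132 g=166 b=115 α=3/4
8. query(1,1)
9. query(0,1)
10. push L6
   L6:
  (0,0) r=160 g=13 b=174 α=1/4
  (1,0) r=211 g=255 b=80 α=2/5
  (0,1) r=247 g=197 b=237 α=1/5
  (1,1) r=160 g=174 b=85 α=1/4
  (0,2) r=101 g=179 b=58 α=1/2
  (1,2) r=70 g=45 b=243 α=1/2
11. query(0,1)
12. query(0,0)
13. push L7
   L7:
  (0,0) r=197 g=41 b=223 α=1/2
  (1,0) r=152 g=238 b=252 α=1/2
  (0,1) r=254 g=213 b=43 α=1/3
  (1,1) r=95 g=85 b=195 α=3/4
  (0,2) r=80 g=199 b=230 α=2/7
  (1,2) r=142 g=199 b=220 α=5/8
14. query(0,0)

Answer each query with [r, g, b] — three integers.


query (1,0) [L1,L2] — begin 0,0,0
after L1 α=1/2: [89/2, 201/2, 111]
after L2 α=2/3: [271/2, 1189/6, 127/3]
→ [136, 198, 42]

at x=1,y=1 over L1,L3,L4,L5:
L1 α=1: [123, 191, 224]
L3 α=1/4: [261/2, 329/2, 681/4]
L4 α=1/3: [409/3, 424/3, 277/2]
L5 α=1/5: [2023/15, 2353/15, 742/5]
= [135, 157, 148]

(0,1) stack=L1,L3,L4,L5; from [0,0,0]:
after L1 α=2/3: [110, 248/3, 154/3]
after L3 α=3/8: [295/2, 2185/24, 2111/24]
after L4 α=3/4: [1459/8, 12697/96, 8591/96]
after L5 α=1/2: [1675/16, 19993/192, 11087/192]
rounded: [105, 104, 58]

query (0,1) [L1,L3,L4,L5,L6] — begin 0,0,0
+L1 (α=2/3) → [110, 248/3, 154/3]
+L3 (α=3/8) → [295/2, 2185/24, 2111/24]
+L4 (α=3/4) → [1459/8, 12697/96, 8591/96]
+L5 (α=1/2) → [1675/16, 19993/192, 11087/192]
+L6 (α=1/5) → [2663/20, 29449/240, 22463/240]
= [133, 123, 94]

(0,0) stack=L1,L3,L4,L5,L6; from [0,0,0]:
+L1 (α=1/2) → [63/2, 97, 237/2]
+L3 (α=6/7) → [2991/14, 1405/7, 801/14]
+L4 (α=1/3) → [1137/7, 3020/21, 1550/21]
+L5 (α=5/8) → [5791/56, 9075/56, 9355/56]
+L6 (α=1/4) → [26333/224, 27953/224, 37809/224]
→ [118, 125, 169]

at x=0,y=0 over L1,L3,L4,L5,L6,L7:
after L1 α=1/2: [63/2, 97, 237/2]
after L3 α=6/7: [2991/14, 1405/7, 801/14]
after L4 α=1/3: [1137/7, 3020/21, 1550/21]
after L5 α=5/8: [5791/56, 9075/56, 9355/56]
after L6 α=1/4: [26333/224, 27953/224, 37809/224]
after L7 α=1/2: [70461/448, 37137/448, 87761/448]
rounded: [157, 83, 196]


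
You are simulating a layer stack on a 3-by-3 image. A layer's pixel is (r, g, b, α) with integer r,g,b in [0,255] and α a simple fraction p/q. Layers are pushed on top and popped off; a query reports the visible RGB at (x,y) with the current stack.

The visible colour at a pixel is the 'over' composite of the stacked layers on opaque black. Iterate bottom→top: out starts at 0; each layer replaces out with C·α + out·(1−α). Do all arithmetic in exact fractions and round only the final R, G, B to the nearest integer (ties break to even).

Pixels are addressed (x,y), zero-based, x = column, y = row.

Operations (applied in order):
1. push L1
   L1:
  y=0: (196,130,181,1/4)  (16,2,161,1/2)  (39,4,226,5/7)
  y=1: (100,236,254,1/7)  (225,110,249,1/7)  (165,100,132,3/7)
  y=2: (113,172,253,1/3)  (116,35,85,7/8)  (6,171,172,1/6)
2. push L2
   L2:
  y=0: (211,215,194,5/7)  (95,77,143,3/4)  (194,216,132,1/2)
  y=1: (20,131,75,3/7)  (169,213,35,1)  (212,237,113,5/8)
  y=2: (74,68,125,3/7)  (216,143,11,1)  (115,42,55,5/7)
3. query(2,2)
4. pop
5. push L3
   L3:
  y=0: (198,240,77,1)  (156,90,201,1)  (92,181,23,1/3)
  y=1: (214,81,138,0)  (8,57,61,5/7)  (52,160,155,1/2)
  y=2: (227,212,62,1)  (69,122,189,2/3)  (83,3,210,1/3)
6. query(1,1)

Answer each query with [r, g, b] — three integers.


(2,2) stack=L1,L2; from [0,0,0]:
L1 α=1/6: [1, 57/2, 86/3]
L2 α=5/7: [577/7, 267/7, 997/21]
= [82, 38, 47]

at x=1,y=1 over L1,L3:
+L1 (α=1/7) → [225/7, 110/7, 249/7]
+L3 (α=5/7) → [730/49, 2215/49, 2633/49]
= [15, 45, 54]


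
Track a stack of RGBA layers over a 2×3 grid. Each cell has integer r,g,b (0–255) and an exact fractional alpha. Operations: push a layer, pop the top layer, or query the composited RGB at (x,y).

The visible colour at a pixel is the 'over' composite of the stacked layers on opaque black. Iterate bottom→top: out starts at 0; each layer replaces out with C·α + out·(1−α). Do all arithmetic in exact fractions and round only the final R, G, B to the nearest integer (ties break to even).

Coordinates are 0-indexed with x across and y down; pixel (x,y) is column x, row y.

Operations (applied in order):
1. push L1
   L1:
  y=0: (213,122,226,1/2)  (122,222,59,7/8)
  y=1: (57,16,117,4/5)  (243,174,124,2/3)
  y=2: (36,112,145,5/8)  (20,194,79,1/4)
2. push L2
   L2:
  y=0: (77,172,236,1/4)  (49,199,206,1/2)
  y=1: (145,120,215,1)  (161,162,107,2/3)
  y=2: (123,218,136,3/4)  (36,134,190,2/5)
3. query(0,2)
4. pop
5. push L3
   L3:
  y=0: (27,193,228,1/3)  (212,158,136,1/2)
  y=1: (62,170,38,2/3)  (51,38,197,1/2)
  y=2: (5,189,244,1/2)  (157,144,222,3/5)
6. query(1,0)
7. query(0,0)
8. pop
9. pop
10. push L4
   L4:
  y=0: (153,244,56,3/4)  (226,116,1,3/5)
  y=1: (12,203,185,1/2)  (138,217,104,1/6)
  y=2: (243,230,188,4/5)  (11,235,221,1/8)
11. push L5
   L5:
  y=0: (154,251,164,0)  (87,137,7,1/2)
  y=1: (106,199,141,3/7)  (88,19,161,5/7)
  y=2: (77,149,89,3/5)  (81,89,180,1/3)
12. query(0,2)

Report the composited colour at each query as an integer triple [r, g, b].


(0,2) stack=L1,L2; from [0,0,0]:
L1 α=5/8: [45/2, 70, 725/8]
L2 α=3/4: [783/8, 181, 3989/32]
→ [98, 181, 125]

at x=1,y=0 over L1,L3:
+L1 (α=7/8) → [427/4, 777/4, 413/8]
+L3 (α=1/2) → [1275/8, 1409/8, 1501/16]
→ [159, 176, 94]

at x=0,y=0 over L1,L3:
after L1 α=1/2: [213/2, 61, 113]
after L3 α=1/3: [80, 105, 454/3]
= [80, 105, 151]

at x=0,y=2 over L4,L5:
L4 α=4/5: [972/5, 184, 752/5]
L5 α=3/5: [3099/25, 163, 2839/25]
rounded: [124, 163, 114]


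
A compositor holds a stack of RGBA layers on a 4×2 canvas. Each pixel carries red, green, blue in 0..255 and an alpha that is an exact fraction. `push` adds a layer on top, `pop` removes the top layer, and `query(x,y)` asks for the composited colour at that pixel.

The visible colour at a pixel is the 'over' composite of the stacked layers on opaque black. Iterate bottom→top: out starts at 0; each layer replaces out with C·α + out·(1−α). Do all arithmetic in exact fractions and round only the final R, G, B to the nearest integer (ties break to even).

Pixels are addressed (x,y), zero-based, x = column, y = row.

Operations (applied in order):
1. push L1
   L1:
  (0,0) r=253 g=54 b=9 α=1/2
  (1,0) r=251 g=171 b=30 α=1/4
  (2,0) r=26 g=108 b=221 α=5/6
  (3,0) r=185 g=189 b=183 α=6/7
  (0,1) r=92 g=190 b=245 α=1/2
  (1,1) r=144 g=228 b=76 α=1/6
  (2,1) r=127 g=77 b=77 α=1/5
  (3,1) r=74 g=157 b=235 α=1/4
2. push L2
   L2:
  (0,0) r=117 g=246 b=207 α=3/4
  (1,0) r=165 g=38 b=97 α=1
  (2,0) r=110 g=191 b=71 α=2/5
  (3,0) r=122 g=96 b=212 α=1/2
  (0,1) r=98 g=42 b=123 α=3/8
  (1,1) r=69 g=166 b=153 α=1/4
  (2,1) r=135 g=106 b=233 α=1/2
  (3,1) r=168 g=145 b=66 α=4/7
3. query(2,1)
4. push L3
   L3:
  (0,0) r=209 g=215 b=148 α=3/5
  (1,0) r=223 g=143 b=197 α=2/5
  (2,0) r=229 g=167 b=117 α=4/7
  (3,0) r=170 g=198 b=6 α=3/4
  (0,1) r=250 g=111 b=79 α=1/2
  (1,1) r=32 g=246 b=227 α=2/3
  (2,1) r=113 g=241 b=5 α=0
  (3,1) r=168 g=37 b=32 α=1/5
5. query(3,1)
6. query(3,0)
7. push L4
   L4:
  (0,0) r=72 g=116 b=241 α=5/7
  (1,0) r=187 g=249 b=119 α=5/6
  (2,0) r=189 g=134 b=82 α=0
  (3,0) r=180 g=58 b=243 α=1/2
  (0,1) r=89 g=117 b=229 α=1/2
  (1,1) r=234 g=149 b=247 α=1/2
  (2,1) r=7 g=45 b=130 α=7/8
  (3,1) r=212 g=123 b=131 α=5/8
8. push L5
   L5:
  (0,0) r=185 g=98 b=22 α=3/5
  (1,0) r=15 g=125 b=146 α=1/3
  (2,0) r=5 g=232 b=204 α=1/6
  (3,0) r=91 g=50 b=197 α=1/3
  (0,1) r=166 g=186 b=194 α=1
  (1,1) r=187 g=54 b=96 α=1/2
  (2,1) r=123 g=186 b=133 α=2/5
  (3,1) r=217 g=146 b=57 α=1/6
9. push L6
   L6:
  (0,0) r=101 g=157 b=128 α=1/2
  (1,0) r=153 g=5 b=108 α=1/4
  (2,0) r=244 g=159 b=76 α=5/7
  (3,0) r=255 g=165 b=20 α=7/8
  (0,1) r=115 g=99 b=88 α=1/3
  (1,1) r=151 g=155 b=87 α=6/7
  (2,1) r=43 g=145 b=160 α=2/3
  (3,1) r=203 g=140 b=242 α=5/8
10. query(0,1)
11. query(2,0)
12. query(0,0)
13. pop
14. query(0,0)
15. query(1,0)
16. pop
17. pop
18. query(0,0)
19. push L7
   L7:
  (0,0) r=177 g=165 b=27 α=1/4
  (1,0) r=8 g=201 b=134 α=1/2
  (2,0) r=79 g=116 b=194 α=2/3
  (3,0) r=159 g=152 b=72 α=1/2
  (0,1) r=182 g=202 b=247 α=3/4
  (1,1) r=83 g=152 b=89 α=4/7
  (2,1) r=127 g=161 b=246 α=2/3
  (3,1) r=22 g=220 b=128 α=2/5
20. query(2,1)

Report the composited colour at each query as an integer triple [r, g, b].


at x=2,y=1 over L1,L2:
after L1 α=1/5: [127/5, 77/5, 77/5]
after L2 α=1/2: [401/5, 607/10, 621/5]
= [80, 61, 124]

at x=3,y=1 over L1,L2,L3:
after L1 α=1/4: [37/2, 157/4, 235/4]
after L2 α=4/7: [1455/14, 2791/28, 1761/28]
after L3 α=1/5: [4086/35, 610/7, 397/7]
→ [117, 87, 57]

at x=3,y=0 over L1,L2,L3:
L1 α=6/7: [1110/7, 162, 1098/7]
L2 α=1/2: [982/7, 129, 1291/7]
L3 α=3/4: [1138/7, 723/4, 1417/28]
→ [163, 181, 51]

query (0,1) [L1,L2,L3,L4,L5,L6] — begin 0,0,0
after L1 α=1/2: [46, 95, 245/2]
after L2 α=3/8: [131/2, 601/8, 1963/16]
after L3 α=1/2: [631/4, 1489/16, 3227/32]
after L4 α=1/2: [987/8, 3361/32, 10555/64]
after L5 α=1: [166, 186, 194]
after L6 α=1/3: [149, 157, 476/3]
rounded: [149, 157, 159]

query (2,0) [L1,L2,L3,L4,L5,L6] — begin 0,0,0
+L1 (α=5/6) → [65/3, 90, 1105/6]
+L2 (α=2/5) → [57, 652/5, 1389/10]
+L3 (α=4/7) → [1087/7, 5296/35, 8847/70]
+L4 (α=0) → [1087/7, 5296/35, 8847/70]
+L5 (α=1/6) → [2735/21, 3460/21, 3901/28]
+L6 (α=5/7) → [31090/147, 23615/147, 9221/98]
rounded: [211, 161, 94]

(0,0) stack=L1,L2,L3,L4,L5,L6; from [0,0,0]:
L1 α=1/2: [253/2, 27, 9/2]
L2 α=3/4: [955/8, 765/4, 1251/8]
L3 α=3/5: [3463/20, 411/2, 3027/20]
L4 α=5/7: [1009/10, 991/7, 15077/70]
L5 α=3/5: [3784/25, 808/7, 17387/175]
L6 α=1/2: [6309/50, 1907/14, 39787/350]
= [126, 136, 114]

query (0,0) [L1,L2,L3,L4,L5] — begin 0,0,0
after L1 α=1/2: [253/2, 27, 9/2]
after L2 α=3/4: [955/8, 765/4, 1251/8]
after L3 α=3/5: [3463/20, 411/2, 3027/20]
after L4 α=5/7: [1009/10, 991/7, 15077/70]
after L5 α=3/5: [3784/25, 808/7, 17387/175]
→ [151, 115, 99]

query (1,0) [L1,L2,L3,L4,L5] — begin 0,0,0
L1 α=1/4: [251/4, 171/4, 15/2]
L2 α=1: [165, 38, 97]
L3 α=2/5: [941/5, 80, 137]
L4 α=5/6: [936/5, 1325/6, 122]
L5 α=1/3: [649/5, 1700/9, 130]
= [130, 189, 130]

at x=0,y=0 over L1,L2,L3:
L1 α=1/2: [253/2, 27, 9/2]
L2 α=3/4: [955/8, 765/4, 1251/8]
L3 α=3/5: [3463/20, 411/2, 3027/20]
= [173, 206, 151]

at x=2,y=1 over L1,L2,L3,L7:
after L1 α=1/5: [127/5, 77/5, 77/5]
after L2 α=1/2: [401/5, 607/10, 621/5]
after L3 α=0: [401/5, 607/10, 621/5]
after L7 α=2/3: [557/5, 3827/30, 1027/5]
rounded: [111, 128, 205]
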